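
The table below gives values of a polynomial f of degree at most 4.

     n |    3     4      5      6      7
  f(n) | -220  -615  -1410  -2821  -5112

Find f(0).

Using the Lagrange interpolation formula with nodes 3, 4, 5, 6, 7:
  L_0(n) = (n - 4)(n - 5)(n - 6)(n - 7) / 24
  L_1(n) = (n - 3)(n - 5)(n - 6)(n - 7) / -6
  L_2(n) = (n - 3)(n - 4)(n - 6)(n - 7) / 4
  L_3(n) = (n - 3)(n - 4)(n - 5)(n - 7) / -6
  L_4(n) = (n - 3)(n - 4)(n - 5)(n - 6) / 24
Then f(n) = -220·L_0(n) - 615·L_1(n) - 1410·L_2(n) - 2821·L_3(n) - 5112·L_4(n).
Expanding and collecting terms gives f(n) = -2n^4 - 6n^2 - 3n + 5.
Evaluating at n = 0: f(0) = 5.

5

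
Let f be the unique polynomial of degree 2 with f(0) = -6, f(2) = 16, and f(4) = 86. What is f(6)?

204

Using the Lagrange interpolation formula with nodes 0, 2, 4:
  L_0(u) = (u - 2)(u - 4) / 8
  L_1(u) = u(u - 4) / -4
  L_2(u) = u(u - 2) / 8
Then f(u) = -6·L_0(u) + 16·L_1(u) + 86·L_2(u).
Expanding and collecting terms gives f(u) = 6u^2 - u - 6.
Evaluating at u = 6: f(6) = 204.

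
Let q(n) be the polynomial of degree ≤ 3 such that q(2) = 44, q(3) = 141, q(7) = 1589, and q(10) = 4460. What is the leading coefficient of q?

Write q(n) = an^3 + bn^2 + cn + d. Substituting each data point gives a linear system:
  8a + 4b + 2c + d = 44
  27a + 9b + 3c + d = 141
  343a + 49b + 7c + d = 1589
  1000a + 100b + 10c + d = 4460
Solving the system yields a = 4, b = 5, c = -4, d = 0.
So q(n) = 4n^3 + 5n^2 - 4n.
The leading coefficient is 4.

4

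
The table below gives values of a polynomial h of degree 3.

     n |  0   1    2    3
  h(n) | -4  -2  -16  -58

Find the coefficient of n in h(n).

6

Write h(n) = an^3 + bn^2 + cn + d. Substituting each data point gives a linear system:
  d = -4
  a + b + c + d = -2
  8a + 4b + 2c + d = -16
  27a + 9b + 3c + d = -58
Solving the system yields a = -2, b = -2, c = 6, d = -4.
So h(n) = -2n^3 - 2n^2 + 6n - 4.
The coefficient of n is 6.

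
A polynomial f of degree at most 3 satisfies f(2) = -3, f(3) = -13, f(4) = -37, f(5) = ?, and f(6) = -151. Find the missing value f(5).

-81

The 4 known points determine the degree-3 polynomial uniquely.
Write f(n) = an^3 + bn^2 + cn + d. Substituting each data point gives a linear system:
  8a + 4b + 2c + d = -3
  27a + 9b + 3c + d = -13
  64a + 16b + 4c + d = -37
  216a + 36b + 6c + d = -151
Solving the system yields a = -1, b = 2, c = -1, d = -1.
So f(n) = -n³ + 2n² - n - 1.
Then f(5) = -81.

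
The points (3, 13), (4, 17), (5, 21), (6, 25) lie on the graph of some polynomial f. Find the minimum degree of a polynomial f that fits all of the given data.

1

Forward differences of the values at x = 3, 4, 5, 6:
  f  : 13  17  21  25
  Δ  : 4  4  4
  Δ^2: 0  0
  Δ^3: 0
The first differences are constant (4) and nonzero, while all higher differences vanish, so the minimal degree is 1.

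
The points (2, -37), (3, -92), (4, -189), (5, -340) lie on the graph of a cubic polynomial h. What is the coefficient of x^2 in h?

-3

Write h(x) = ax^3 + bx^2 + cx + d. Substituting each data point gives a linear system:
  8a + 4b + 2c + d = -37
  27a + 9b + 3c + d = -92
  64a + 16b + 4c + d = -189
  125a + 25b + 5c + d = -340
Solving the system yields a = -2, b = -3, c = -2, d = -5.
So h(x) = -2x³ - 3x² - 2x - 5.
The coefficient of x^2 is -3.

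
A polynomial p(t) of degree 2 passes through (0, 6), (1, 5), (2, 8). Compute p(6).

60

Using the Lagrange interpolation formula with nodes 0, 1, 2:
  L_0(t) = (t - 1)(t - 2) / 2
  L_1(t) = t(t - 2) / -1
  L_2(t) = t(t - 1) / 2
Then p(t) = 6·L_0(t) + 5·L_1(t) + 8·L_2(t).
Expanding and collecting terms gives p(t) = 2t² - 3t + 6.
Evaluating at t = 6: p(6) = 60.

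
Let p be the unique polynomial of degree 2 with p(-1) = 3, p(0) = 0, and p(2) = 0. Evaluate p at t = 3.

Write p(t) = at^2 + bt + c. Substituting each data point gives a linear system:
  a - b + c = 3
  c = 0
  4a + 2b + c = 0
Solving the system yields a = 1, b = -2, c = 0.
So p(t) = t^2 - 2t.
Then p(3) = 3.

3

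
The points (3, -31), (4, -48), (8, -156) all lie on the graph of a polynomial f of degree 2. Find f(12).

Using the Lagrange interpolation formula with nodes 3, 4, 8:
  L_0(u) = (u - 4)(u - 8) / 5
  L_1(u) = (u - 3)(u - 8) / -4
  L_2(u) = (u - 3)(u - 4) / 20
Then f(u) = -31·L_0(u) - 48·L_1(u) - 156·L_2(u).
Expanding and collecting terms gives f(u) = -2u^2 - 3u - 4.
Evaluating at u = 12: f(12) = -328.

-328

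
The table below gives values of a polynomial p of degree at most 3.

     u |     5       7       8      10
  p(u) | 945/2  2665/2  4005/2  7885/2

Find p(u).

Write p(u) = au^3 + bu^2 + cu + d. Substituting each data point gives a linear system:
  125a + 25b + 5c + d = 945/2
  343a + 49b + 7c + d = 2665/2
  512a + 64b + 8c + d = 4005/2
  1000a + 100b + 10c + d = 7885/2
Solving the system yields a = 4, b = 0, c = -6, d = 5/2.
So p(u) = 4u^3 - 6u + 5/2.
Check: p(7) = 2665/2. ✓

p(u) = 4u^3 - 6u + 5/2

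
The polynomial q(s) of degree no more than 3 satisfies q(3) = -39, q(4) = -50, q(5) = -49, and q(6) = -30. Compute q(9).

Write q(s) = as^3 + bs^2 + cs + d. Substituting each data point gives a linear system:
  27a + 9b + 3c + d = -39
  64a + 16b + 4c + d = -50
  125a + 25b + 5c + d = -49
  216a + 36b + 6c + d = -30
Solving the system yields a = 1, b = -6, c = -6, d = 6.
So q(s) = s^3 - 6s^2 - 6s + 6.
Then q(9) = 195.

195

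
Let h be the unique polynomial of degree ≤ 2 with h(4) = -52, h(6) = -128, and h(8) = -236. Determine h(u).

h(u) = -4u^2 + 2u + 4

Using the Lagrange interpolation formula with nodes 4, 6, 8:
  L_0(u) = (u - 6)(u - 8) / 8
  L_1(u) = (u - 4)(u - 8) / -4
  L_2(u) = (u - 4)(u - 6) / 8
Then h(u) = -52·L_0(u) - 128·L_1(u) - 236·L_2(u).
Expanding and collecting terms gives h(u) = -4u^2 + 2u + 4.
Check: h(6) = -128. ✓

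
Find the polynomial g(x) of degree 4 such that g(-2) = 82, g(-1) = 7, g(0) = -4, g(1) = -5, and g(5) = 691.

Write g(x) = ax^4 + bx^3 + cx^2 + dx + e. Substituting each data point gives a linear system:
  16a - 8b + 4c - 2d + e = 82
  a - b + c - d + e = 7
  e = -4
  a + b + c + d + e = -5
  625a + 125b + 25c + 5d + e = 691
Solving the system yields a = 2, b = -5, c = 3, d = -1, e = -4.
So g(x) = 2x^4 - 5x^3 + 3x^2 - x - 4.
Check: g(5) = 691. ✓

g(x) = 2x^4 - 5x^3 + 3x^2 - x - 4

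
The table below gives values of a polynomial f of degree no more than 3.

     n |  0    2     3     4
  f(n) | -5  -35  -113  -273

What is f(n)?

f(n) = -5n^3 + 4n^2 - 3n - 5

Write f(n) = an^3 + bn^2 + cn + d. Substituting each data point gives a linear system:
  d = -5
  8a + 4b + 2c + d = -35
  27a + 9b + 3c + d = -113
  64a + 16b + 4c + d = -273
Solving the system yields a = -5, b = 4, c = -3, d = -5.
So f(n) = -5n³ + 4n² - 3n - 5.
Check: f(2) = -35. ✓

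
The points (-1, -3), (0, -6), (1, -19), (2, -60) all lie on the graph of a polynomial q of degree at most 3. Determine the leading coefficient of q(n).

-3

Write q(n) = an^3 + bn^2 + cn + d. Substituting each data point gives a linear system:
  -a + b - c + d = -3
  d = -6
  a + b + c + d = -19
  8a + 4b + 2c + d = -60
Solving the system yields a = -3, b = -5, c = -5, d = -6.
So q(n) = -3n^3 - 5n^2 - 5n - 6.
The leading coefficient is -3.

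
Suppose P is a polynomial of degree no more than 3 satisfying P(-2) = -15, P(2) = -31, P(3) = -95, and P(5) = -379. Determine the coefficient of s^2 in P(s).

Write P(s) = as^3 + bs^2 + cs + d. Substituting each data point gives a linear system:
  -8a + 4b - 2c + d = -15
  8a + 4b + 2c + d = -31
  27a + 9b + 3c + d = -95
  125a + 25b + 5c + d = -379
Solving the system yields a = -2, b = -6, c = 4, d = 1.
So P(s) = -2s³ - 6s² + 4s + 1.
The coefficient of s^2 is -6.

-6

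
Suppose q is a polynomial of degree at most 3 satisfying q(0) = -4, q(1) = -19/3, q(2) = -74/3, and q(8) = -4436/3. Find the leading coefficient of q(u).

Write q(u) = au^3 + bu^2 + cu + d. Substituting each data point gives a linear system:
  d = -4
  a + b + c + d = -19/3
  8a + 4b + 2c + d = -74/3
  512a + 64b + 8c + d = -4436/3
Solving the system yields a = -3, b = 1, c = -1/3, d = -4.
So q(u) = -3u^3 + u^2 - (1/3)u - 4.
The leading coefficient is -3.

-3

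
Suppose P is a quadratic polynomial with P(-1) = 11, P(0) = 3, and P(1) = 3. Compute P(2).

Write P(u) = au^2 + bu + c. Substituting each data point gives a linear system:
  a - b + c = 11
  c = 3
  a + b + c = 3
Solving the system yields a = 4, b = -4, c = 3.
So P(u) = 4u² - 4u + 3.
Then P(2) = 11.

11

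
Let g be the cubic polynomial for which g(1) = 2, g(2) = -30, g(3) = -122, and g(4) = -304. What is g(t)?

g(t) = -5t^3 + 3t + 4

Write g(t) = at^3 + bt^2 + ct + d. Substituting each data point gives a linear system:
  a + b + c + d = 2
  8a + 4b + 2c + d = -30
  27a + 9b + 3c + d = -122
  64a + 16b + 4c + d = -304
Solving the system yields a = -5, b = 0, c = 3, d = 4.
So g(t) = -5t^3 + 3t + 4.
Check: g(1) = 2. ✓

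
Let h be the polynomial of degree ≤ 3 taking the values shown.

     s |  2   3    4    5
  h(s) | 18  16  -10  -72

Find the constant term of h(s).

Write h(s) = as^3 + bs^2 + cs + d. Substituting each data point gives a linear system:
  8a + 4b + 2c + d = 18
  27a + 9b + 3c + d = 16
  64a + 16b + 4c + d = -10
  125a + 25b + 5c + d = -72
Solving the system yields a = -2, b = 6, c = 6, d = -2.
So h(s) = -2s^3 + 6s^2 + 6s - 2.
The constant term is -2.

-2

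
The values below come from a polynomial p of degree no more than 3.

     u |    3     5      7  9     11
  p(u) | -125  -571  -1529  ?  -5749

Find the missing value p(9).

-3191

The 4 known points determine the degree-3 polynomial uniquely.
Write p(u) = au^3 + bu^2 + cu + d. Substituting each data point gives a linear system:
  27a + 9b + 3c + d = -125
  125a + 25b + 5c + d = -571
  343a + 49b + 7c + d = -1529
  1331a + 121b + 11c + d = -5749
Solving the system yields a = -4, b = -4, c = 5, d = 4.
So p(u) = -4u³ - 4u² + 5u + 4.
Then p(9) = -3191.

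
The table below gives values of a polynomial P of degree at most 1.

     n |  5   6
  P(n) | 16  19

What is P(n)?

P(n) = 3n + 1

Write P(n) = an + b. Substituting each data point gives a linear system:
  5a + b = 16
  6a + b = 19
Solving the system yields a = 3, b = 1.
So P(n) = 3n + 1.
Check: P(5) = 16. ✓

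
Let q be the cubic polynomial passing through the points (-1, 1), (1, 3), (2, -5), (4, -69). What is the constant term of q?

3

Write q(s) = as^3 + bs^2 + cs + d. Substituting each data point gives a linear system:
  -a + b - c + d = 1
  a + b + c + d = 3
  8a + 4b + 2c + d = -5
  64a + 16b + 4c + d = -69
Solving the system yields a = -1, b = -1, c = 2, d = 3.
So q(s) = -s^3 - s^2 + 2s + 3.
The constant term is 3.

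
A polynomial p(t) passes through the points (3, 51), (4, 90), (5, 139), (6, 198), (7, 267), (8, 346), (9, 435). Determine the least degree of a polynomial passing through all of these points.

Forward differences of the values at t = 3, 4, 5, 6, 7, 8, 9:
  p  : 51  90  139  198  267  346  435
  Δ  : 39  49  59  69  79  89
  Δ^2: 10  10  10  10  10
  Δ^3: 0  0  0  0
  Δ^4: 0  0  0
  Δ^5: 0  0
  Δ^6: 0
The second differences are constant (10) and nonzero, while all higher differences vanish, so the minimal degree is 2.

2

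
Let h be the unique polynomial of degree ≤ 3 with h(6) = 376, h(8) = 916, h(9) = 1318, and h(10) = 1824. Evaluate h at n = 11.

Write h(n) = an^3 + bn^2 + cn + d. Substituting each data point gives a linear system:
  216a + 36b + 6c + d = 376
  512a + 64b + 8c + d = 916
  729a + 81b + 9c + d = 1318
  1000a + 100b + 10c + d = 1824
Solving the system yields a = 2, b = -2, c = 2, d = 4.
So h(n) = 2n³ - 2n² + 2n + 4.
Then h(11) = 2446.

2446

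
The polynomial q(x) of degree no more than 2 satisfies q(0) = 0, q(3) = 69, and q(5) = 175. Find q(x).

q(x) = 6x^2 + 5x

Write q(x) = ax^2 + bx + c. Substituting each data point gives a linear system:
  c = 0
  9a + 3b + c = 69
  25a + 5b + c = 175
Solving the system yields a = 6, b = 5, c = 0.
So q(x) = 6x^2 + 5x.
Check: q(0) = 0. ✓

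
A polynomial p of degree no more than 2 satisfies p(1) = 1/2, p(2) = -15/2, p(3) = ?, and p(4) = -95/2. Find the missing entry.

-47/2

The 3 known points determine the degree-2 polynomial uniquely.
Write p(t) = at^2 + bt + c. Substituting each data point gives a linear system:
  a + b + c = 1/2
  4a + 2b + c = -15/2
  16a + 4b + c = -95/2
Solving the system yields a = -4, b = 4, c = 1/2.
So p(t) = -4t² + 4t + 1/2.
Then p(3) = -47/2.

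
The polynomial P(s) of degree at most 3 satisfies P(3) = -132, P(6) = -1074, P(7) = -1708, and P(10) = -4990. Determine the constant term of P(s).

0

Write P(s) = as^3 + bs^2 + cs + d. Substituting each data point gives a linear system:
  27a + 9b + 3c + d = -132
  216a + 36b + 6c + d = -1074
  343a + 49b + 7c + d = -1708
  1000a + 100b + 10c + d = -4990
Solving the system yields a = -5, b = 0, c = 1, d = 0.
So P(s) = -5s^3 + s.
The constant term is 0.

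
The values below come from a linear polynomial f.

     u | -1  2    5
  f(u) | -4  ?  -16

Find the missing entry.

-10

On equispaced nodes a degree-1 polynomial has vanishing second forward difference, so
  f(-1) - 2·f(2) + f(5) = 0.
Substituting the known values and solving for f(2):
  -2·f(2) = 20
  f(2) = -10.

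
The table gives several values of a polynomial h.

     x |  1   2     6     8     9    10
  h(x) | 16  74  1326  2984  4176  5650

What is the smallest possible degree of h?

Divided differences on the nodes 1, 2, 6, 8, 9, 10:
  order 0: 16  74  1326  2984  4176  5650
  order 1: 58  313  829  1192  1474
  order 2: 51  86  121  141
  order 3: 5  5  5
  order 4: 0  0
  order 5: 0
The order-3 divided differences are all 5 (nonzero) and every higher order vanishes, so the data lies on a polynomial of degree exactly 3.

3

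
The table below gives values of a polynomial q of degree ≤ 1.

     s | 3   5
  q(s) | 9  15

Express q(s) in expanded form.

q(s) = 3s

Write q(s) = as + b. Substituting each data point gives a linear system:
  3a + b = 9
  5a + b = 15
Solving the system yields a = 3, b = 0.
So q(s) = 3s.
Check: q(3) = 9. ✓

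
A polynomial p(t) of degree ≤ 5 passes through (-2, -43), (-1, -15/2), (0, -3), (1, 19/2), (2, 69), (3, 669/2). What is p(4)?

Forward differences of the values at t = -2, -1, 0, 1, 2, 3:
  p  : -43  -15/2  -3  19/2  69  669/2
  Δ  : 71/2  9/2  25/2  119/2  531/2
  Δ^2: -31  8  47  206
  Δ^3: 39  39  159
  Δ^4: 0  120
  Δ^5: 120
The fifth differences are constant, confirming degree 5.
Interpolating (Newton forward form) and evaluating at t = 4 gives p(4) = 1205.

1205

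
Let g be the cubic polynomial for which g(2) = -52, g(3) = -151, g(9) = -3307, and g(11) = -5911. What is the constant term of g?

Write g(u) = au^3 + bu^2 + cu + d. Substituting each data point gives a linear system:
  8a + 4b + 2c + d = -52
  27a + 9b + 3c + d = -151
  729a + 81b + 9c + d = -3307
  1331a + 121b + 11c + d = -5911
Solving the system yields a = -4, b = -5, c = 2, d = -4.
So g(u) = -4u³ - 5u² + 2u - 4.
The constant term is -4.

-4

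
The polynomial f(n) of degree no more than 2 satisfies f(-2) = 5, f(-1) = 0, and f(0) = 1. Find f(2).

Forward differences of the values at n = -2, -1, 0:
  f  : 5  0  1
  Δ  : -5  1
  Δ^2: 6
The second differences are constant, confirming degree 2.
Interpolating (Newton forward form) and evaluating at n = 2 gives f(2) = 21.

21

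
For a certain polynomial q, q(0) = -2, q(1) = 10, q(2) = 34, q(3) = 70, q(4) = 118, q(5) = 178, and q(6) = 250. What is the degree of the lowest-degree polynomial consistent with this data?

Forward differences of the values at n = 0, 1, 2, 3, 4, 5, 6:
  q  : -2  10  34  70  118  178  250
  Δ  : 12  24  36  48  60  72
  Δ^2: 12  12  12  12  12
  Δ^3: 0  0  0  0
  Δ^4: 0  0  0
  Δ^5: 0  0
  Δ^6: 0
The second differences are constant (12) and nonzero, while all higher differences vanish, so the minimal degree is 2.

2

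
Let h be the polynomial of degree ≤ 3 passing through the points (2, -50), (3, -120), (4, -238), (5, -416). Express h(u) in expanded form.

Write h(u) = au^3 + bu^2 + cu + d. Substituting each data point gives a linear system:
  8a + 4b + 2c + d = -50
  27a + 9b + 3c + d = -120
  64a + 16b + 4c + d = -238
  125a + 25b + 5c + d = -416
Solving the system yields a = -2, b = -6, c = -2, d = -6.
So h(u) = -2u³ - 6u² - 2u - 6.
Check: h(4) = -238. ✓

h(u) = -2u^3 - 6u^2 - 2u - 6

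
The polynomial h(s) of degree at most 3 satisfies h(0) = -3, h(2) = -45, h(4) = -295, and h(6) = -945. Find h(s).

Write h(s) = as^3 + bs^2 + cs + d. Substituting each data point gives a linear system:
  d = -3
  8a + 4b + 2c + d = -45
  64a + 16b + 4c + d = -295
  216a + 36b + 6c + d = -945
Solving the system yields a = -4, b = -2, c = -1, d = -3.
So h(s) = -4s³ - 2s² - s - 3.
Check: h(4) = -295. ✓

h(s) = -4s^3 - 2s^2 - s - 3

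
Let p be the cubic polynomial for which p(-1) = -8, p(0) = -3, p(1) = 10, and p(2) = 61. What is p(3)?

180

Using the Lagrange interpolation formula with nodes -1, 0, 1, 2:
  L_0(u) = u(u - 1)(u - 2) / -6
  L_1(u) = (u + 1)(u - 1)(u - 2) / 2
  L_2(u) = (u + 1)u(u - 2) / -2
  L_3(u) = (u + 1)u(u - 1) / 6
Then p(u) = -8·L_0(u) - 3·L_1(u) + 10·L_2(u) + 61·L_3(u).
Expanding and collecting terms gives p(u) = 5u³ + 4u² + 4u - 3.
Evaluating at u = 3: p(3) = 180.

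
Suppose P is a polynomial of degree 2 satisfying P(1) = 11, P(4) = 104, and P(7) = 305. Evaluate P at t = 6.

Write P(t) = at^2 + bt + c. Substituting each data point gives a linear system:
  a + b + c = 11
  16a + 4b + c = 104
  49a + 7b + c = 305
Solving the system yields a = 6, b = 1, c = 4.
So P(t) = 6t² + t + 4.
Then P(6) = 226.

226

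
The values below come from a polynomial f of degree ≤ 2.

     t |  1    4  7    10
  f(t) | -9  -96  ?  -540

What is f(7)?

-273

On equispaced nodes a degree-2 polynomial has vanishing third forward difference, so
  - f(1) + 3·f(4) - 3·f(7) + f(10) = 0.
Substituting the known values and solving for f(7):
  -3·f(7) = 819
  f(7) = -273.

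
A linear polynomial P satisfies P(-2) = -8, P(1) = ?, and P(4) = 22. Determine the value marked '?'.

7

On equispaced nodes a degree-1 polynomial has vanishing second forward difference, so
  P(-2) - 2·P(1) + P(4) = 0.
Substituting the known values and solving for P(1):
  -2·P(1) = -14
  P(1) = 7.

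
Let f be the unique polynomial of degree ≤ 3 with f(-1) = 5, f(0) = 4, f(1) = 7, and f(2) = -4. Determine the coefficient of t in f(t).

4

Write f(t) = at^3 + bt^2 + ct + d. Substituting each data point gives a linear system:
  -a + b - c + d = 5
  d = 4
  a + b + c + d = 7
  8a + 4b + 2c + d = -4
Solving the system yields a = -3, b = 2, c = 4, d = 4.
So f(t) = -3t^3 + 2t^2 + 4t + 4.
The coefficient of t is 4.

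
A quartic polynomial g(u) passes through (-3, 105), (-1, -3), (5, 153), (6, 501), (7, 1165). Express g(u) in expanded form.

Write g(u) = au^4 + bu^3 + cu^2 + du + e. Substituting each data point gives a linear system:
  81a - 27b + 9c - 3d + e = 105
  a - b + c - d + e = -3
  625a + 125b + 25c + 5d + e = 153
  1296a + 216b + 36c + 6d + e = 501
  2401a + 343b + 49c + 7d + e = 1165
Solving the system yields a = 1, b = -3, c = -5, d = 5, e = 3.
So g(u) = u^4 - 3u^3 - 5u^2 + 5u + 3.
Check: g(-1) = -3. ✓

g(u) = u^4 - 3u^3 - 5u^2 + 5u + 3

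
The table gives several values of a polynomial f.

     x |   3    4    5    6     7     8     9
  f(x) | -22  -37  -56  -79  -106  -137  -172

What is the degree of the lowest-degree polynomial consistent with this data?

Forward differences of the values at x = 3, 4, 5, 6, 7, 8, 9:
  f  : -22  -37  -56  -79  -106  -137  -172
  Δ  : -15  -19  -23  -27  -31  -35
  Δ^2: -4  -4  -4  -4  -4
  Δ^3: 0  0  0  0
  Δ^4: 0  0  0
  Δ^5: 0  0
  Δ^6: 0
The second differences are constant (-4) and nonzero, while all higher differences vanish, so the minimal degree is 2.

2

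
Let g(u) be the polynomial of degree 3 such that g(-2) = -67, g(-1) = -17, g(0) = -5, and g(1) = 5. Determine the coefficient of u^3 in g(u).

6

Write g(u) = au^3 + bu^2 + cu + d. Substituting each data point gives a linear system:
  -8a + 4b - 2c + d = -67
  -a + b - c + d = -17
  d = -5
  a + b + c + d = 5
Solving the system yields a = 6, b = -1, c = 5, d = -5.
So g(u) = 6u^3 - u^2 + 5u - 5.
The leading coefficient is 6.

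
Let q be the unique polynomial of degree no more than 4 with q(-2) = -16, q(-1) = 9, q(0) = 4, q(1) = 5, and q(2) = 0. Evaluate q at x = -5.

Forward differences of the values at x = -2, -1, 0, 1, 2:
  q  : -16  9  4  5  0
  Δ  : 25  -5  1  -5
  Δ^2: -30  6  -6
  Δ^3: 36  -12
  Δ^4: -48
The fourth differences are constant, confirming degree 4.
Interpolating (Newton forward form) and evaluating at x = -5 gives q(-5) = -1351.

-1351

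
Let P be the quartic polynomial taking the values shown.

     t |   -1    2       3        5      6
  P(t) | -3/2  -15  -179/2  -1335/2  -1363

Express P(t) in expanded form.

P(t) = -t^4 - (5/2)t^2 + 3t + 5

Write P(t) = at^4 + bt^3 + ct^2 + dt + e. Substituting each data point gives a linear system:
  a - b + c - d + e = -3/2
  16a + 8b + 4c + 2d + e = -15
  81a + 27b + 9c + 3d + e = -179/2
  625a + 125b + 25c + 5d + e = -1335/2
  1296a + 216b + 36c + 6d + e = -1363
Solving the system yields a = -1, b = 0, c = -5/2, d = 3, e = 5.
So P(t) = -t^4 - (5/2)t^2 + 3t + 5.
Check: P(-1) = -3/2. ✓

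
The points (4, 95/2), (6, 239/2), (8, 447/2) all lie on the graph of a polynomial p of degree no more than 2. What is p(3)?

47/2

Forward differences of the values at t = 4, 6, 8:
  p  : 95/2  239/2  447/2
  Δ  : 72  104
  Δ^2: 32
The second differences are constant, confirming degree 2.
Interpolating (Newton forward form) and evaluating at t = 3 gives p(3) = 47/2.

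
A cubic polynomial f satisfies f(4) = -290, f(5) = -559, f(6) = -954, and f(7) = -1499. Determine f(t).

f(t) = -4t^3 - 3t^2 + 2t + 6

Using the Lagrange interpolation formula with nodes 4, 5, 6, 7:
  L_0(t) = (t - 5)(t - 6)(t - 7) / -6
  L_1(t) = (t - 4)(t - 6)(t - 7) / 2
  L_2(t) = (t - 4)(t - 5)(t - 7) / -2
  L_3(t) = (t - 4)(t - 5)(t - 6) / 6
Then f(t) = -290·L_0(t) - 559·L_1(t) - 954·L_2(t) - 1499·L_3(t).
Expanding and collecting terms gives f(t) = -4t³ - 3t² + 2t + 6.
Check: f(7) = -1499. ✓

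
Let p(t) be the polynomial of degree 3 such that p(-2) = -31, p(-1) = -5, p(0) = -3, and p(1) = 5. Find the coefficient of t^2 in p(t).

3

Write p(t) = at^3 + bt^2 + ct + d. Substituting each data point gives a linear system:
  -8a + 4b - 2c + d = -31
  -a + b - c + d = -5
  d = -3
  a + b + c + d = 5
Solving the system yields a = 5, b = 3, c = 0, d = -3.
So p(t) = 5t³ + 3t² - 3.
The coefficient of t^2 is 3.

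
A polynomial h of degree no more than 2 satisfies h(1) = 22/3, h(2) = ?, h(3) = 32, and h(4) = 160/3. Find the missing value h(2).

The 3 known points determine the degree-2 polynomial uniquely.
Write h(t) = at^2 + bt + c. Substituting each data point gives a linear system:
  a + b + c = 22/3
  9a + 3b + c = 32
  16a + 4b + c = 160/3
Solving the system yields a = 3, b = 1/3, c = 4.
So h(t) = 3t² + (1/3)t + 4.
Then h(2) = 50/3.

50/3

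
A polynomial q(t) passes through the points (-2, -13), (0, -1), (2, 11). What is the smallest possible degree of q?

Forward differences of the values at t = -2, 0, 2:
  q  : -13  -1  11
  Δ  : 12  12
  Δ^2: 0
The first differences are constant (12) and nonzero, while all higher differences vanish, so the minimal degree is 1.

1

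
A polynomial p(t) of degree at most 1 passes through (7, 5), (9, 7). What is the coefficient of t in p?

1

Write p(t) = at + b. Substituting each data point gives a linear system:
  7a + b = 5
  9a + b = 7
Solving the system yields a = 1, b = -2.
So p(t) = t - 2.
The leading coefficient is 1.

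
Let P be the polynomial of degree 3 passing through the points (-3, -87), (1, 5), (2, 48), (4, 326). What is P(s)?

Using the Lagrange interpolation formula with nodes -3, 1, 2, 4:
  L_0(s) = (s - 1)(s - 2)(s - 4) / -140
  L_1(s) = (s + 3)(s - 2)(s - 4) / 12
  L_2(s) = (s + 3)(s - 1)(s - 4) / -10
  L_3(s) = (s + 3)(s - 1)(s - 2) / 42
Then P(s) = -87·L_0(s) + 5·L_1(s) + 48·L_2(s) + 326·L_3(s).
Expanding and collecting terms gives P(s) = 4s³ + 4s² + 3s - 6.
Check: P(4) = 326. ✓

P(s) = 4s^3 + 4s^2 + 3s - 6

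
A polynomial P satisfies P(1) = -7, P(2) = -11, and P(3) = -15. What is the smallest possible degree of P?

Forward differences of the values at s = 1, 2, 3:
  P  : -7  -11  -15
  Δ  : -4  -4
  Δ^2: 0
The first differences are constant (-4) and nonzero, while all higher differences vanish, so the minimal degree is 1.

1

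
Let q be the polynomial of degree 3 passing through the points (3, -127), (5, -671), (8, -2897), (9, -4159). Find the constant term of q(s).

-1

Write q(s) = as^3 + bs^2 + cs + d. Substituting each data point gives a linear system:
  27a + 9b + 3c + d = -127
  125a + 25b + 5c + d = -671
  512a + 64b + 8c + d = -2897
  729a + 81b + 9c + d = -4159
Solving the system yields a = -6, b = 2, c = 6, d = -1.
So q(s) = -6s³ + 2s² + 6s - 1.
The constant term is -1.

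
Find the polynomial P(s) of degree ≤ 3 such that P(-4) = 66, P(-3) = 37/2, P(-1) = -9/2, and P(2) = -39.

P(s) = -2s^3 - 4s^2 - (3/2)s - 4

Write P(s) = as^3 + bs^2 + cs + d. Substituting each data point gives a linear system:
  -64a + 16b - 4c + d = 66
  -27a + 9b - 3c + d = 37/2
  -a + b - c + d = -9/2
  8a + 4b + 2c + d = -39
Solving the system yields a = -2, b = -4, c = -3/2, d = -4.
So P(s) = -2s^3 - 4s^2 - (3/2)s - 4.
Check: P(-4) = 66. ✓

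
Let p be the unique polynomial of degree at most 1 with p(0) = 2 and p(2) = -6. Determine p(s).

Using the Lagrange interpolation formula with nodes 0, 2:
  L_0(s) = (s - 2) / -2
  L_1(s) = s / 2
Then p(s) = 2·L_0(s) - 6·L_1(s).
Expanding and collecting terms gives p(s) = -4s + 2.
Check: p(0) = 2. ✓

p(s) = -4s + 2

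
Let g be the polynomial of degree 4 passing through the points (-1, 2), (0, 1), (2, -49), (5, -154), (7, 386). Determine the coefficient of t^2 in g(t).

Write g(t) = at^4 + bt^3 + ct^2 + dt + e. Substituting each data point gives a linear system:
  a - b + c - d + e = 2
  e = 1
  16a + 8b + 4c + 2d + e = -49
  625a + 125b + 25c + 5d + e = -154
  2401a + 343b + 49c + 7d + e = 386
Solving the system yields a = 1, b = -5, c = -6, d = -1, e = 1.
So g(t) = t⁴ - 5t³ - 6t² - t + 1.
The coefficient of t^2 is -6.

-6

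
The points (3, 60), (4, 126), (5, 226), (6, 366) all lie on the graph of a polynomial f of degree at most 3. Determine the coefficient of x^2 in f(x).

5

Write f(x) = ax^3 + bx^2 + cx + d. Substituting each data point gives a linear system:
  27a + 9b + 3c + d = 60
  64a + 16b + 4c + d = 126
  125a + 25b + 5c + d = 226
  216a + 36b + 6c + d = 366
Solving the system yields a = 1, b = 5, c = -6, d = 6.
So f(x) = x^3 + 5x^2 - 6x + 6.
The coefficient of x^2 is 5.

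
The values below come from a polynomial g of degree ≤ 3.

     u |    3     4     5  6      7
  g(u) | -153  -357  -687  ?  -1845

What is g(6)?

-1173

The 4 known points determine the degree-3 polynomial uniquely.
Write g(u) = au^3 + bu^2 + cu + d. Substituting each data point gives a linear system:
  27a + 9b + 3c + d = -153
  64a + 16b + 4c + d = -357
  125a + 25b + 5c + d = -687
  343a + 49b + 7c + d = -1845
Solving the system yields a = -5, b = -3, c = 2, d = 3.
So g(u) = -5u^3 - 3u^2 + 2u + 3.
Then g(6) = -1173.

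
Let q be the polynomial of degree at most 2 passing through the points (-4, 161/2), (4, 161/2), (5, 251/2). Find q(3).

91/2

Write q(s) = as^2 + bs + c. Substituting each data point gives a linear system:
  16a - 4b + c = 161/2
  16a + 4b + c = 161/2
  25a + 5b + c = 251/2
Solving the system yields a = 5, b = 0, c = 1/2.
So q(s) = 5s^2 + 1/2.
Then q(3) = 91/2.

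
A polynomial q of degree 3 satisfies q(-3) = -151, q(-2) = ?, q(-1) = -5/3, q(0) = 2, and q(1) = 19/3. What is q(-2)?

-122/3

On equispaced nodes a degree-3 polynomial has vanishing fourth forward difference, so
  q(-3) - 4·q(-2) + 6·q(-1) - 4·q(0) + q(1) = 0.
Substituting the known values and solving for q(-2):
  -4·q(-2) = 488/3
  q(-2) = -122/3.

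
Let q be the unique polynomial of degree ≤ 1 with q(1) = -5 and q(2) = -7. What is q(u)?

Write q(u) = au + b. Substituting each data point gives a linear system:
  a + b = -5
  2a + b = -7
Solving the system yields a = -2, b = -3.
So q(u) = -2u - 3.
Check: q(1) = -5. ✓

q(u) = -2u - 3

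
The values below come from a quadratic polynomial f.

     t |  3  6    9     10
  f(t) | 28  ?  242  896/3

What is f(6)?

108

The 3 known points determine the degree-2 polynomial uniquely.
Write f(t) = at^2 + bt + c. Substituting each data point gives a linear system:
  9a + 3b + c = 28
  81a + 9b + c = 242
  100a + 10b + c = 896/3
Solving the system yields a = 3, b = -1/3, c = 2.
So f(t) = 3t^2 - (1/3)t + 2.
Then f(6) = 108.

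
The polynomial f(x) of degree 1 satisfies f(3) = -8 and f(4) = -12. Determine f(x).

Using the Lagrange interpolation formula with nodes 3, 4:
  L_0(x) = (x - 4) / -1
  L_1(x) = (x - 3) / 1
Then f(x) = -8·L_0(x) - 12·L_1(x).
Expanding and collecting terms gives f(x) = -4x + 4.
Check: f(4) = -12. ✓

f(x) = -4x + 4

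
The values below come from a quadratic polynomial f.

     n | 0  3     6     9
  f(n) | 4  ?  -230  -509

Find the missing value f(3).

-59

The 3 known points determine the degree-2 polynomial uniquely.
Write f(n) = an^2 + bn + c. Substituting each data point gives a linear system:
  c = 4
  36a + 6b + c = -230
  81a + 9b + c = -509
Solving the system yields a = -6, b = -3, c = 4.
So f(n) = -6n² - 3n + 4.
Then f(3) = -59.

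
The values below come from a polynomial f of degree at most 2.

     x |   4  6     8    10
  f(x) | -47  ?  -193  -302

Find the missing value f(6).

The 3 known points determine the degree-2 polynomial uniquely.
Write f(x) = ax^2 + bx + c. Substituting each data point gives a linear system:
  16a + 4b + c = -47
  64a + 8b + c = -193
  100a + 10b + c = -302
Solving the system yields a = -3, b = -1/2, c = 3.
So f(x) = -3x² - (1/2)x + 3.
Then f(6) = -108.

-108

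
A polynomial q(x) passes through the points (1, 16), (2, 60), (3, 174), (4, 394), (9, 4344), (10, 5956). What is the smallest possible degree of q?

Divided differences on the nodes 1, 2, 3, 4, 9, 10:
  order 0: 16  60  174  394  4344  5956
  order 1: 44  114  220  790  1612
  order 2: 35  53  95  137
  order 3: 6  6  6
  order 4: 0  0
  order 5: 0
The order-3 divided differences are all 6 (nonzero) and every higher order vanishes, so the data lies on a polynomial of degree exactly 3.

3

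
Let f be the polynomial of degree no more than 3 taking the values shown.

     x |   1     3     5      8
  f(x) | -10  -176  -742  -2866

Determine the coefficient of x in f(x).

2

Write f(x) = ax^3 + bx^2 + cx + d. Substituting each data point gives a linear system:
  a + b + c + d = -10
  27a + 9b + 3c + d = -176
  125a + 25b + 5c + d = -742
  512a + 64b + 8c + d = -2866
Solving the system yields a = -5, b = -5, c = 2, d = -2.
So f(x) = -5x^3 - 5x^2 + 2x - 2.
The coefficient of x is 2.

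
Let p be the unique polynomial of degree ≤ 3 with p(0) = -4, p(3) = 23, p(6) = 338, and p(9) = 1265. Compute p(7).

Write p(s) = as^3 + bs^2 + cs + d. Substituting each data point gives a linear system:
  d = -4
  27a + 9b + 3c + d = 23
  216a + 36b + 6c + d = 338
  729a + 81b + 9c + d = 1265
Solving the system yields a = 2, b = -2, c = -3, d = -4.
So p(s) = 2s³ - 2s² - 3s - 4.
Then p(7) = 563.

563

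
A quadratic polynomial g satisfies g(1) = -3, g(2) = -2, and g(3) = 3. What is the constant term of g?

0

Write g(s) = as^2 + bs + c. Substituting each data point gives a linear system:
  a + b + c = -3
  4a + 2b + c = -2
  9a + 3b + c = 3
Solving the system yields a = 2, b = -5, c = 0.
So g(s) = 2s^2 - 5s.
The constant term is 0.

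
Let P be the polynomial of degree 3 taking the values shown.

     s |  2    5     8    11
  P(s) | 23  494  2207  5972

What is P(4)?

239

Using the Lagrange interpolation formula with nodes 2, 5, 8, 11:
  L_0(s) = (s - 5)(s - 8)(s - 11) / -162
  L_1(s) = (s - 2)(s - 8)(s - 11) / 54
  L_2(s) = (s - 2)(s - 5)(s - 11) / -54
  L_3(s) = (s - 2)(s - 5)(s - 8) / 162
Then P(s) = 23·L_0(s) + 494·L_1(s) + 2207·L_2(s) + 5972·L_3(s).
Expanding and collecting terms gives P(s) = 5s^3 - 6s^2 + 4s - 1.
Evaluating at s = 4: P(4) = 239.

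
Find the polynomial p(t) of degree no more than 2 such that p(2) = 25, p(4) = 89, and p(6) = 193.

Write p(t) = at^2 + bt + c. Substituting each data point gives a linear system:
  4a + 2b + c = 25
  16a + 4b + c = 89
  36a + 6b + c = 193
Solving the system yields a = 5, b = 2, c = 1.
So p(t) = 5t^2 + 2t + 1.
Check: p(2) = 25. ✓

p(t) = 5t^2 + 2t + 1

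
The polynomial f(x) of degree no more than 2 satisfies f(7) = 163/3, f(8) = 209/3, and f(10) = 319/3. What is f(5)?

89/3

Write f(x) = ax^2 + bx + c. Substituting each data point gives a linear system:
  49a + 7b + c = 163/3
  64a + 8b + c = 209/3
  100a + 10b + c = 319/3
Solving the system yields a = 1, b = 1/3, c = 3.
So f(x) = x^2 + (1/3)x + 3.
Then f(5) = 89/3.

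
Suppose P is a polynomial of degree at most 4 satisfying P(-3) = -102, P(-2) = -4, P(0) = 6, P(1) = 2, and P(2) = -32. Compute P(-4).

-398

Write P(s) = as^4 + bs^3 + cs^2 + ds + e. Substituting each data point gives a linear system:
  81a - 27b + 9c - 3d + e = -102
  16a - 8b + 4c - 2d + e = -4
  e = 6
  a + b + c + d + e = 2
  16a + 8b + 4c + 2d + e = -32
Solving the system yields a = -2, b = -1, c = 2, d = -3, e = 6.
So P(s) = -2s^4 - s^3 + 2s^2 - 3s + 6.
Then P(-4) = -398.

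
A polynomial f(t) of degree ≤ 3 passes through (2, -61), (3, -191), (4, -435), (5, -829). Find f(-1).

Forward differences of the values at t = 2, 3, 4, 5:
  f  : -61  -191  -435  -829
  Δ  : -130  -244  -394
  Δ^2: -114  -150
  Δ^3: -36
The third differences are constant, confirming degree 3.
Interpolating (Newton forward form) and evaluating at t = -1 gives f(-1) = 5.

5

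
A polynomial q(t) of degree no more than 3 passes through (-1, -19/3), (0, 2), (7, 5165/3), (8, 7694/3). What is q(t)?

q(t) = 5t^3 - (1/3)t^2 + 3t + 2

Write q(t) = at^3 + bt^2 + ct + d. Substituting each data point gives a linear system:
  -a + b - c + d = -19/3
  d = 2
  343a + 49b + 7c + d = 5165/3
  512a + 64b + 8c + d = 7694/3
Solving the system yields a = 5, b = -1/3, c = 3, d = 2.
So q(t) = 5t^3 - (1/3)t^2 + 3t + 2.
Check: q(0) = 2. ✓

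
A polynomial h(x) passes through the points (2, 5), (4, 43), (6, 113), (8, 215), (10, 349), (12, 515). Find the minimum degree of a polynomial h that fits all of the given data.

Forward differences of the values at x = 2, 4, 6, 8, 10, 12:
  h  : 5  43  113  215  349  515
  Δ  : 38  70  102  134  166
  Δ^2: 32  32  32  32
  Δ^3: 0  0  0
  Δ^4: 0  0
  Δ^5: 0
The second differences are constant (32) and nonzero, while all higher differences vanish, so the minimal degree is 2.

2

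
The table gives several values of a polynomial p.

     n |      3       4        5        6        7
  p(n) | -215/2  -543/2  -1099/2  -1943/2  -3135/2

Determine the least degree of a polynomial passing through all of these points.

Forward differences of the values at n = 3, 4, 5, 6, 7:
  p  : -215/2  -543/2  -1099/2  -1943/2  -3135/2
  Δ  : -164  -278  -422  -596
  Δ^2: -114  -144  -174
  Δ^3: -30  -30
  Δ^4: 0
The third differences are constant (-30) and nonzero, while all higher differences vanish, so the minimal degree is 3.

3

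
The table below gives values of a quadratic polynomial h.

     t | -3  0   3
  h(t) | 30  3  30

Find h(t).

Using the Lagrange interpolation formula with nodes -3, 0, 3:
  L_0(t) = t(t - 3) / 18
  L_1(t) = (t + 3)(t - 3) / -9
  L_2(t) = (t + 3)t / 18
Then h(t) = 30·L_0(t) + 3·L_1(t) + 30·L_2(t).
Expanding and collecting terms gives h(t) = 3t² + 3.
Check: h(0) = 3. ✓

h(t) = 3t^2 + 3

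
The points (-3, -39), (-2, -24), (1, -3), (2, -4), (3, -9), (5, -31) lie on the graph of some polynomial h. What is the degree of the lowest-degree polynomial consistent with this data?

Divided differences on the nodes -3, -2, 1, 2, 3, 5:
  order 0: -39  -24  -3  -4  -9  -31
  order 1: 15  7  -1  -5  -11
  order 2: -2  -2  -2  -2
  order 3: 0  0  0
  order 4: 0  0
  order 5: 0
The order-2 divided differences are all -2 (nonzero) and every higher order vanishes, so the data lies on a polynomial of degree exactly 2.

2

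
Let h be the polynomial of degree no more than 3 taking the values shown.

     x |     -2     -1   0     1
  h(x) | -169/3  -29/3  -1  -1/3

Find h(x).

Using the Lagrange interpolation formula with nodes -2, -1, 0, 1:
  L_0(x) = (x + 1)x(x - 1) / -6
  L_1(x) = (x + 2)x(x - 1) / 2
  L_2(x) = (x + 2)(x + 1)(x - 1) / -2
  L_3(x) = (x + 2)(x + 1)x / 6
Then h(x) = -169/3·L_0(x) - 29/3·L_1(x) - 1·L_2(x) - 1/3·L_3(x).
Expanding and collecting terms gives h(x) = 5x^3 - 4x^2 - (1/3)x - 1.
Check: h(1) = -1/3. ✓

h(x) = 5x^3 - 4x^2 - (1/3)x - 1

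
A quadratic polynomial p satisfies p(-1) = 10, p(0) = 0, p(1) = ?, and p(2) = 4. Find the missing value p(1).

The 3 known points determine the degree-2 polynomial uniquely.
Write p(t) = at^2 + bt + c. Substituting each data point gives a linear system:
  a - b + c = 10
  c = 0
  4a + 2b + c = 4
Solving the system yields a = 4, b = -6, c = 0.
So p(t) = 4t² - 6t.
Then p(1) = -2.

-2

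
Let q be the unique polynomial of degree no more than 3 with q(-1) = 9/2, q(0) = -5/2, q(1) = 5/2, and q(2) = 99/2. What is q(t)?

Using the Lagrange interpolation formula with nodes -1, 0, 1, 2:
  L_0(t) = t(t - 1)(t - 2) / -6
  L_1(t) = (t + 1)(t - 1)(t - 2) / 2
  L_2(t) = (t + 1)t(t - 2) / -2
  L_3(t) = (t + 1)t(t - 1) / 6
Then q(t) = 9/2·L_0(t) - 5/2·L_1(t) + 5/2·L_2(t) + 99/2·L_3(t).
Expanding and collecting terms gives q(t) = 5t³ + 6t² - 6t - 5/2.
Check: q(2) = 99/2. ✓

q(t) = 5t^3 + 6t^2 - 6t - 5/2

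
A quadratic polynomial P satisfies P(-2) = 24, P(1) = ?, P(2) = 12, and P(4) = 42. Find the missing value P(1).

The 3 known points determine the degree-2 polynomial uniquely.
Write P(n) = an^2 + bn + c. Substituting each data point gives a linear system:
  4a - 2b + c = 24
  4a + 2b + c = 12
  16a + 4b + c = 42
Solving the system yields a = 3, b = -3, c = 6.
So P(n) = 3n^2 - 3n + 6.
Then P(1) = 6.

6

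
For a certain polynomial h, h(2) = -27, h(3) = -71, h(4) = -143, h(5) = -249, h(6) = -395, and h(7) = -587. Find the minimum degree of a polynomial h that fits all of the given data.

Forward differences of the values at x = 2, 3, 4, 5, 6, 7:
  h  : -27  -71  -143  -249  -395  -587
  Δ  : -44  -72  -106  -146  -192
  Δ^2: -28  -34  -40  -46
  Δ^3: -6  -6  -6
  Δ^4: 0  0
  Δ^5: 0
The third differences are constant (-6) and nonzero, while all higher differences vanish, so the minimal degree is 3.

3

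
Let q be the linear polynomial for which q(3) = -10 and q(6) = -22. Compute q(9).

Write q(t) = at + b. Substituting each data point gives a linear system:
  3a + b = -10
  6a + b = -22
Solving the system yields a = -4, b = 2.
So q(t) = -4t + 2.
Then q(9) = -34.

-34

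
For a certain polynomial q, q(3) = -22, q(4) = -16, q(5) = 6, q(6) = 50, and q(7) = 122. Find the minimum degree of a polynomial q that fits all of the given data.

Forward differences of the values at u = 3, 4, 5, 6, 7:
  q  : -22  -16  6  50  122
  Δ  : 6  22  44  72
  Δ^2: 16  22  28
  Δ^3: 6  6
  Δ^4: 0
The third differences are constant (6) and nonzero, while all higher differences vanish, so the minimal degree is 3.

3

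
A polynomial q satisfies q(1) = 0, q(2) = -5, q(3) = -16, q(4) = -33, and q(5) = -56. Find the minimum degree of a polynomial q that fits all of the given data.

Forward differences of the values at u = 1, 2, 3, 4, 5:
  q  : 0  -5  -16  -33  -56
  Δ  : -5  -11  -17  -23
  Δ^2: -6  -6  -6
  Δ^3: 0  0
  Δ^4: 0
The second differences are constant (-6) and nonzero, while all higher differences vanish, so the minimal degree is 2.

2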